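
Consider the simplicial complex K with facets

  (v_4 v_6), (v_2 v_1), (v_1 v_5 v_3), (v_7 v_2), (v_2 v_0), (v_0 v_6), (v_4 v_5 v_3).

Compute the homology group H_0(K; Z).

H_0 = Z.

K has 8 vertices, 10 edges, 2 triangles.
rank ∂_0 = 0, rank ∂_1 = 7 ⇒ b_0 = 8 − 0 − 7 = 1; all invariant factors of ∂_1 are 1 so no torsion. So H_0 = Z.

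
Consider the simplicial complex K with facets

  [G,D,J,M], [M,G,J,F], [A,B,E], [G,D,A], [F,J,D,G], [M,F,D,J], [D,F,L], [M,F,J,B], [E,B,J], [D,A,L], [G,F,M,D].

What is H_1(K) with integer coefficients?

H_1 ≅ Z.

K has 9 vertices, 22 edges, 18 triangles, 6 3-simplices.
rank ∂_1 = 8, rank ∂_2 = 13 ⇒ b_1 = 22 − 8 − 13 = 1; all invariant factors of ∂_2 are 1 so no torsion. So H_1 ≅ Z.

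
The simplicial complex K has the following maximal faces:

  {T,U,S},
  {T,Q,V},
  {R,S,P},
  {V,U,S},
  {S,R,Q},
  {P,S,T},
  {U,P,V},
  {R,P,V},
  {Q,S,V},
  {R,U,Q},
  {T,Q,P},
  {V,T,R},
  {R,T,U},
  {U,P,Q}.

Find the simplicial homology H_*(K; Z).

H_0 ≅ Z,  H_1 ≅ Z^2,  H_2 ≅ Z.

Order the vertices as P < Q < R < S < T < U < V. Listing each simplex with vertices in this order, K has dimension 2 with simplices:

  0-simplices (7): P, Q, R, S, T, U, V
  1-simplices (21): PQ, PR, PS, PT, PU, PV, QR, QS, QT, QU, QV, RS, RT, RU, RV, ST, SU, SV, TU, TV, UV
  2-simplices (14): PQT, PQU, PRS, PRV, PST, PUV, QRS, QRU, QSV, QTV, RTU, RTV, STU, SUV

so the chain groups are C_0 ≅ Z^7, C_1 ≅ Z^21, C_2 ≅ Z^14.

The boundary map ∂_1: C_1 → C_0 is given by ∂[p,q] = [q] − [p]. For instance
  ∂RS = S − R.
As a 7×21 matrix over Z this has rank 6, with invariant factors (1,1,1,1,1,1).

∂_2: C_2 → C_1 maps a triangle to the signed sum of its edges. For instance
  ∂STU = TU − SU + ST,
  ∂PRS = RS − PS + PR.
This gives a 21×14 integer matrix of rank 13; reducing to Smith normal form yields diagonal entries (1,1,1,1,1,1,1,1,1,1,1,1,1).

Now H_k = ker ∂_k / im ∂_{k+1}, so:

  H_0: rank C_0 − rank ∂_1 = 7 − 6 = 1, and the invariant factors of ∂_1 are all 1, so H_0 ≅ Z.
  H_1: rank ker ∂_1 − rank ∂_2 = (21 − 6) − 13 = 2, and the invariant factors of ∂_2 are all 1, so H_1 ≅ Z^2.
  H_2: rank ker ∂_2 − rank ∂_3 = (14 − 13) − 0 = 1, and there is no ∂_3, so H_2 ≅ Z.

As a check, the Euler characteristic is 7 − 21 + 14 = 0, which agrees with 1 − 2 + 1 = 0.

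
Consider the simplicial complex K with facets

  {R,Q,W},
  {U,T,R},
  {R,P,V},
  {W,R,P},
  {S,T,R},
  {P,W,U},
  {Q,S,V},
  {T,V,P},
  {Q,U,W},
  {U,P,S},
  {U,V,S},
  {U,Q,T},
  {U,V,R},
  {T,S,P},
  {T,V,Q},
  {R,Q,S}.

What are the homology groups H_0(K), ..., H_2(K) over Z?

Fix the vertex order P < Q < R < S < T < U < V < W and write every simplex with vertices in increasing order. Then dim K = 2 and the simplices of K are:

  0-simplices (8): P, Q, R, S, T, U, V, W
  1-simplices (24): PR, PS, PT, PU, PV, PW, QR, QS, QT, QU, QV, QW, RS, RT, RU, RV, RW, ST, SU, SV, TU, TV, UV, UW
  2-simplices (16): PRV, PRW, PST, PSU, PTV, PUW, QRS, QRW, QSV, QTU, QTV, QUW, RST, RTU, RUV, SUV

giving chain groups C_0 ≅ Z^8, C_1 ≅ Z^24, C_2 ≅ Z^16.

The boundary map ∂_1: C_1 → C_0 maps an edge to its endpoints' difference, ∂[p,q] = q − p.
The resulting 8×24 matrix has rank 7, and its Smith normal form has invariant factors (1,1,1,1,1,1,1).

∂_2: C_2 → C_1 acts by ∂[p,q,r] = [q,r] − [p,r] + [p,q]. For instance
  ∂QRS = RS − QS + QR,
  ∂PRW = RW − PW + PR.
This gives a 24×16 integer matrix of rank 15; reducing to Smith normal form yields diagonal entries (1,1,1,1,1,1,1,1,1,1,1,1,1,1,1).

Now H_k = ker ∂_k / im ∂_{k+1}, so:

  H_0: rank C_0 − rank ∂_1 = 8 − 7 = 1, and the invariant factors of ∂_1 are all 1, so H_0 = Z.
  H_1: rank ker ∂_1 − rank ∂_2 = (24 − 7) − 15 = 2, and the invariant factors of ∂_2 are all 1, so H_1 = Z^2.
  H_2: rank ker ∂_2 − rank ∂_3 = (16 − 15) − 0 = 1, and there is no ∂_3, so H_2 = Z.

As a check, the Euler characteristic is 8 − 24 + 16 = 0, which agrees with 1 − 2 + 1 = 0.

H_0 = Z,  H_1 = Z^2,  H_2 = Z.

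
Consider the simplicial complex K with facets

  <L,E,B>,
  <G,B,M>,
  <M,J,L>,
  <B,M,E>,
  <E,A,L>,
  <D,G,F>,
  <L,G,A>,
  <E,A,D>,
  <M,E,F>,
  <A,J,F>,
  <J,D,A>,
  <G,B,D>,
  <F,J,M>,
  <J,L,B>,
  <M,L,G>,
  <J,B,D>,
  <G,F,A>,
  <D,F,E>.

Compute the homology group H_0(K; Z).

H_0 ≅ Z.

Take the total order A < B < D < E < F < G < J < L < M on the vertex set. Then K (dimension 2) consists of the simplices:

  0-simplices (9): A, B, D, E, F, G, J, L, M
  1-simplices (27): AD, AE, AF, AG, AJ, AL, BD, BE, BG, BJ, BL, BM, DE, DF, DG, DJ, EF, EL, EM, FG, FJ, FM, GL, GM, JL, JM, LM
  2-simplices (18): ADE, ADJ, AEL, AFG, AFJ, AGL, BDG, BDJ, BEL, BEM, BGM, BJL, DEF, DFG, EFM, FJM, GLM, JLM

Hence C_0 ≅ Z^9, C_1 ≅ Z^27, C_2 ≅ Z^18.

Boundary ∂_1: C_1 → C_0 maps an edge to its endpoints' difference, ∂[p,q] = q − p.
The 9×27 boundary matrix has rank 8 and Smith normal form diag(1,1,1,1,1,1,1,1).

Boundary ∂_2: C_2 → C_1 acts by ∂[p,q,r] = [q,r] − [p,r] + [p,q]. For instance
  ∂BDJ = DJ − BJ + BD,
  ∂GLM = LM − GM + GL.
This gives a 27×18 integer matrix of rank 18; reducing to Smith normal form yields diagonal entries (1,1,1,1,1,1,1,1,1,1,1,1,1,1,1,1,1,2).

Computing H_k = (kernel of ∂_k) / (image of ∂_{k+1}):

  H_0: rank C_0 − rank ∂_1 = 9 − 8 = 1, and the invariant factors of ∂_1 are all 1, so H_0 = Z.

(K is a triangulation of the Klein bottle.)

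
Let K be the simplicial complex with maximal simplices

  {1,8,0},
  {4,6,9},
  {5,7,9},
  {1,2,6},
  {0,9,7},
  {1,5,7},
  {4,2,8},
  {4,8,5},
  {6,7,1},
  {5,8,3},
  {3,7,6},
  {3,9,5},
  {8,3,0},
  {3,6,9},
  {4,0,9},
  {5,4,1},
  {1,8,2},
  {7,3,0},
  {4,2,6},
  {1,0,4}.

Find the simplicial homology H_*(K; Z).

H_0 ≅ Z,  H_1 ≅ Z ⊕ Z/2,  H_2 = 0.

Order the vertices as 0 < 1 < 2 < 3 < 4 < 5 < 6 < 7 < 8 < 9. Listing each simplex with vertices in this order, K has dimension 2 with simplices:

  0-simplices (10): [0], [1], [2], [3], [4], [5], [6], [7], [8], [9]
  1-simplices (30): (30 of them)
  2-simplices (20): (20 of them)

Hence C_0 ≅ Z^10, C_1 ≅ Z^30, C_2 ≅ Z^20.

Boundary ∂_1: C_1 → C_0 sends each edge [p,q] (with p < q) to q − p. For instance
  ∂[0,4] = [4] − [0].
The 10×30 boundary matrix has rank 9 and Smith normal form diag(1,1,1,1,1,1,1,1,1).

Boundary ∂_2: C_2 → C_1 sends each 2-simplex [p,q,r] to [q,r] − [p,r] + [p,q]. For instance
  ∂[3,6,9] = [6,9] − [3,9] + [3,6],
  ∂[0,1,8] = [1,8] − [0,8] + [0,1].
This gives a 30×20 integer matrix of rank 20; reducing to Smith normal form yields diagonal entries (1,1,1,1,1,1,1,1,1,1,1,1,1,1,1,1,1,1,1,2).

Computing H_k = (kernel of ∂_k) / (image of ∂_{k+1}):

  H_0: rank C_0 − rank ∂_1 = 10 − 9 = 1, and the invariant factors of ∂_1 are all 1, so H_0 = Z.
  H_1: rank ker ∂_1 − rank ∂_2 = (30 − 9) − 20 = 1, and ∂_2 has invariant factor 2 > 1, so H_1 = Z ⊕ Z/2.
  H_2: rank ker ∂_2 − rank ∂_3 = (20 − 20) − 0 = 0, and there is no ∂_3, so H_2 = 0.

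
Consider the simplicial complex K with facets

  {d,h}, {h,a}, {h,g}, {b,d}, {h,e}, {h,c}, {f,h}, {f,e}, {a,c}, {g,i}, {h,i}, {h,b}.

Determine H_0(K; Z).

H_0 ≅ Z.

Fix the vertex order a < b < c < d < e < f < g < h < i and write every simplex with vertices in increasing order. Then dim K = 1 and the simplices of K are:

  0-simplices (9): a, b, c, d, e, f, g, h, i
  1-simplices (12): ac, ah, bd, bh, ch, dh, ef, eh, fh, gh, gi, hi

giving chain groups C_0 ≅ Z^9, C_1 ≅ Z^12.

∂_1: C_1 → C_0 sends each edge [p,q] (with p < q) to q − p. For instance
  ∂gh = h − g.
As a 9×12 matrix over Z this has rank 8, with invariant factors (1,1,1,1,1,1,1,1).

Computing H_k = (kernel of ∂_k) / (image of ∂_{k+1}):

  H_0: rank C_0 − rank ∂_1 = 9 − 8 = 1, and the invariant factors of ∂_1 are all 1, so H_0 = Z.

(K is a triangulation of a wedge of 4 circles.)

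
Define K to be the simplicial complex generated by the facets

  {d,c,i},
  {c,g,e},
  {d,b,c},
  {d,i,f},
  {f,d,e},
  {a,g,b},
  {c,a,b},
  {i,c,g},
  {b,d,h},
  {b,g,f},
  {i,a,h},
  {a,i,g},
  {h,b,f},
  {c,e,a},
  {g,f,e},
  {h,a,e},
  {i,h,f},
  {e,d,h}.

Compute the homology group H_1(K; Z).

Fix the vertex order a < b < c < d < e < f < g < h < i and write every simplex with vertices in increasing order. Then dim K = 2 and the simplices of K are:

  0-simplices (9): a, b, c, d, e, f, g, h, i
  1-simplices (27): ab, ac, ae, ag, ah, ai, bc, bd, bf, bg, bh, cd, ce, cg, ci, de, df, dh, di, ef, eg, eh, fg, fh, fi, gi, hi
  2-simplices (18): abc, abg, ace, aeh, agi, ahi, bcd, bdh, bfg, bfh, cdi, ceg, cgi, def, deh, dfi, efg, fhi

so the chain groups are C_0 ≅ Z^9, C_1 ≅ Z^27, C_2 ≅ Z^18.

∂_1: C_1 → C_0 is given by ∂[p,q] = [q] − [p]. For instance
  ∂bh = h − b.
As a 9×27 matrix over Z this has rank 8, with invariant factors (1,1,1,1,1,1,1,1).

The boundary map ∂_2: C_2 → C_1 acts by ∂[p,q,r] = [q,r] − [p,r] + [p,q]. For instance
  ∂aeh = eh − ah + ae,
  ∂bfg = fg − bg + bf.
The 27×18 boundary matrix has rank 18 and Smith normal form diag(1,1,1,1,1,1,1,1,1,1,1,1,1,1,1,1,1,2).

From H_k ≅ ker(∂_k) / im(∂_{k+1}) we obtain:

  H_1: rank ker ∂_1 − rank ∂_2 = (27 − 8) − 18 = 1, and ∂_2 has invariant factor 2 > 1, so H_1 ≅ Z ⊕ Z_2.

(K is a triangulation of the Klein bottle.)

H_1 ≅ Z ⊕ Z_2.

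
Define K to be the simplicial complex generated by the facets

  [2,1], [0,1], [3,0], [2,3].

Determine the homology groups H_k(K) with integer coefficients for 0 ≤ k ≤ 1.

We work with the vertex ordering 0 < 1 < 2 < 3. The simplices of K, each written with vertices in increasing order, are:

  0-simplices (4): [0], [1], [2], [3]
  1-simplices (4): [0,1], [0,3], [1,2], [2,3]

giving chain groups C_0 ≅ Z^4, C_1 ≅ Z^4.

Boundary ∂_1: C_1 → C_0 maps an edge to its endpoints' difference, ∂[p,q] = q − p. For instance
  ∂[1,2] = [2] − [1].
The 4×4 boundary matrix has rank 3 and Smith normal form diag(1,1,1).

From H_k ≅ ker(∂_k) / im(∂_{k+1}) we obtain:

  H_0: rank C_0 − rank ∂_1 = 4 − 3 = 1, and the invariant factors of ∂_1 are all 1, so H_0 = Z.
  H_1: rank ker ∂_1 − rank ∂_2 = (4 − 3) − 0 = 1, and there is no ∂_2, so H_1 = Z.

H_0 = Z,  H_1 = Z.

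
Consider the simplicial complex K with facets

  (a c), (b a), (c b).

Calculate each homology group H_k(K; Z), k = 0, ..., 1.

H_0 ≅ Z,  H_1 ≅ Z.

Fix the vertex order a < b < c and write every simplex with vertices in increasing order. Then dim K = 1 and the simplices of K are:

  0-simplices (3): a, b, c
  1-simplices (3): ab, ac, bc

Hence C_0 ≅ Z^3, C_1 ≅ Z^3.

∂_1: C_1 → C_0 is given by ∂[p,q] = [q] − [p]. For instance
  ∂ac = c − a.
As a 3×3 matrix over Z this has rank 2, with invariant factors (1,1).

From H_k ≅ ker(∂_k) / im(∂_{k+1}) we obtain:

  H_0: rank C_0 − rank ∂_1 = 3 − 2 = 1, and the invariant factors of ∂_1 are all 1, so H_0 = Z.
  H_1: rank ker ∂_1 − rank ∂_2 = (3 − 2) − 0 = 1, and there is no ∂_2, so H_1 = Z.

(K is a triangulation of the circle S^1.)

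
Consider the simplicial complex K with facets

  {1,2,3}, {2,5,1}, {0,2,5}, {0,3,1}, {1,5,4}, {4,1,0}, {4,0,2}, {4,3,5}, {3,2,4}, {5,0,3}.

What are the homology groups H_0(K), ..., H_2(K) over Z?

We work with the vertex ordering 0 < 1 < 2 < 3 < 4 < 5. The simplices of K, each written with vertices in increasing order, are:

  0-simplices (6): [0], [1], [2], [3], [4], [5]
  1-simplices (15): [0,1], [0,2], [0,3], [0,4], [0,5], [1,2], [1,3], [1,4], [1,5], [2,3], [2,4], [2,5], [3,4], [3,5], [4,5]
  2-simplices (10): [0,1,3], [0,1,4], [0,2,4], [0,2,5], [0,3,5], [1,2,3], [1,2,5], [1,4,5], [2,3,4], [3,4,5]

so the chain groups are C_0 ≅ Z^6, C_1 ≅ Z^15, C_2 ≅ Z^10.

The boundary map ∂_1: C_1 → C_0 is given by ∂[p,q] = [q] − [p]. For instance
  ∂[0,5] = [5] − [0].
As a 6×15 matrix over Z this has rank 5, with invariant factors (1,1,1,1,1).

Boundary ∂_2: C_2 → C_1 maps a triangle to the signed sum of its edges. For instance
  ∂[3,4,5] = [4,5] − [3,5] + [3,4],
  ∂[0,1,3] = [1,3] − [0,3] + [0,1].
As a 15×10 matrix over Z this has rank 10, with invariant factors (1,1,1,1,1,1,1,1,1,2).

Computing H_k = (kernel of ∂_k) / (image of ∂_{k+1}):

  H_0: rank C_0 − rank ∂_1 = 6 − 5 = 1, and the invariant factors of ∂_1 are all 1, so H_0 ≅ Z.
  H_1: rank ker ∂_1 − rank ∂_2 = (15 − 5) − 10 = 0, and ∂_2 has invariant factor 2 > 1, so H_1 ≅ Z/2.
  H_2: rank ker ∂_2 − rank ∂_3 = (10 − 10) − 0 = 0, and there is no ∂_3, so H_2 ≅ 0.

(K is a triangulation of the real projective plane RP^2.)

H_0 = Z,  H_1 = Z/2,  H_2 = 0.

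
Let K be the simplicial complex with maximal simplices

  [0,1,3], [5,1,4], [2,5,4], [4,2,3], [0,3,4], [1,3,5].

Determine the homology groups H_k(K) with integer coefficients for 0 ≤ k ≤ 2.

H_0 = Z,  H_1 = Z,  H_2 = 0.

Take the total order 0 < 1 < 2 < 3 < 4 < 5 on the vertex set. Then K (dimension 2) consists of the simplices:

  0-simplices (6): [0], [1], [2], [3], [4], [5]
  1-simplices (12): [0,1], [0,3], [0,4], [1,3], [1,4], [1,5], [2,3], [2,4], [2,5], [3,4], [3,5], [4,5]
  2-simplices (6): [0,1,3], [0,3,4], [1,3,5], [1,4,5], [2,3,4], [2,4,5]

so the chain groups are C_0 ≅ Z^6, C_1 ≅ Z^12, C_2 ≅ Z^6.

Boundary ∂_1: C_1 → C_0 sends each edge [p,q] (with p < q) to q − p.
This gives a 6×12 integer matrix of rank 5; reducing to Smith normal form yields diagonal entries (1,1,1,1,1).

∂_2: C_2 → C_1 acts by ∂[p,q,r] = [q,r] − [p,r] + [p,q]. For instance
  ∂[0,3,4] = [3,4] − [0,4] + [0,3],
  ∂[1,4,5] = [4,5] − [1,5] + [1,4].
As a 12×6 matrix over Z this has rank 6, with invariant factors (1,1,1,1,1,1).

Now H_k = ker ∂_k / im ∂_{k+1}, so:

  H_0: rank C_0 − rank ∂_1 = 6 − 5 = 1, and the invariant factors of ∂_1 are all 1, so H_0 ≅ Z.
  H_1: rank ker ∂_1 − rank ∂_2 = (12 − 5) − 6 = 1, and the invariant factors of ∂_2 are all 1, so H_1 ≅ Z.
  H_2: rank ker ∂_2 − rank ∂_3 = (6 − 6) − 0 = 0, and there is no ∂_3, so H_2 ≅ 0.

(K is a triangulation of the cylinder S^1 x I.)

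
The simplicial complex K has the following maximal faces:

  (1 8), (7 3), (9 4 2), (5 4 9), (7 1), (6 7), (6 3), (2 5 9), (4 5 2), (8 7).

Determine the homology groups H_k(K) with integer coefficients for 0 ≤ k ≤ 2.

H_0 ≅ Z^2,  H_1 ≅ Z^2,  H_2 ≅ Z.

Fix the vertex order 1 < 2 < 3 < 4 < 5 < 6 < 7 < 8 < 9 and write every simplex with vertices in increasing order. Then dim K = 2 and the simplices of K are:

  0-simplices (9): [1], [2], [3], [4], [5], [6], [7], [8], [9]
  1-simplices (12): [1,7], [1,8], [2,4], [2,5], [2,9], [3,6], [3,7], [4,5], [4,9], [5,9], [6,7], [7,8]
  2-simplices (4): [2,4,5], [2,4,9], [2,5,9], [4,5,9]

giving chain groups C_0 ≅ Z^9, C_1 ≅ Z^12, C_2 ≅ Z^4.

Boundary ∂_1: C_1 → C_0 maps an edge to its endpoints' difference, ∂[p,q] = q − p. For instance
  ∂[1,8] = [8] − [1].
The resulting 9×12 matrix has rank 7, and its Smith normal form has invariant factors (1,1,1,1,1,1,1).

Boundary ∂_2: C_2 → C_1 maps a triangle to the signed sum of its edges. For instance
  ∂[2,4,5] = [4,5] − [2,5] + [2,4],
  ∂[4,5,9] = [5,9] − [4,9] + [4,5].
The resulting 12×4 matrix has rank 3, and its Smith normal form has invariant factors (1,1,1).

Computing H_k = (kernel of ∂_k) / (image of ∂_{k+1}):

  H_0: rank C_0 − rank ∂_1 = 9 − 7 = 2, and the invariant factors of ∂_1 are all 1, so H_0 ≅ Z^2.
  H_1: rank ker ∂_1 − rank ∂_2 = (12 − 7) − 3 = 2, and the invariant factors of ∂_2 are all 1, so H_1 ≅ Z^2.
  H_2: rank ker ∂_2 − rank ∂_3 = (4 − 3) − 0 = 1, and there is no ∂_3, so H_2 ≅ Z.

As a check, the Euler characteristic is 9 − 12 + 4 = 1, which agrees with 2 − 2 + 1 = 1.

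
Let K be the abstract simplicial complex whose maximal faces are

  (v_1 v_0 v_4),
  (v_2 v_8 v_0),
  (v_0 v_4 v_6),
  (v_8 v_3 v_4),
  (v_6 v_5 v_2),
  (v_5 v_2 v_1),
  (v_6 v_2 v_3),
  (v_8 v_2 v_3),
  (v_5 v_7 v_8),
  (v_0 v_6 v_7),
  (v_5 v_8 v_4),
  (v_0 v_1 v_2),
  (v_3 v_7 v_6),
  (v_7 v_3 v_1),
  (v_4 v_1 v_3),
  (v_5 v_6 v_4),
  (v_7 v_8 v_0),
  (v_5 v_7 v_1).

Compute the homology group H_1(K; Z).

We work with the vertex ordering v_0 < v_1 < v_2 < v_3 < v_4 < v_5 < v_6 < v_7 < v_8. The simplices of K, each written with vertices in increasing order, are:

  0-simplices (9): [v_0], [v_1], [v_2], [v_3], [v_4], [v_5], [v_6], [v_7], [v_8]
  1-simplices (27): (27 of them)
  2-simplices (18): (18 of them)

giving chain groups C_0 ≅ Z^9, C_1 ≅ Z^27, C_2 ≅ Z^18.

∂_1: C_1 → C_0 sends each edge [p,q] (with p < q) to q − p. For instance
  ∂[v_4,v_5] = [v_5] − [v_4].
This gives a 9×27 integer matrix of rank 8; reducing to Smith normal form yields diagonal entries (1,1,1,1,1,1,1,1).

∂_2: C_2 → C_1 sends each 2-simplex [p,q,r] to [q,r] − [p,r] + [p,q]. For instance
  ∂[v_0,v_1,v_4] = [v_1,v_4] − [v_0,v_4] + [v_0,v_1],
  ∂[v_0,v_6,v_7] = [v_6,v_7] − [v_0,v_7] + [v_0,v_6].
As a 27×18 matrix over Z this has rank 17, with invariant factors (1,1,1,1,1,1,1,1,1,1,1,1,1,1,1,1,1).

From H_k ≅ ker(∂_k) / im(∂_{k+1}) we obtain:

  H_1: rank ker ∂_1 − rank ∂_2 = (27 − 8) − 17 = 2, and the invariant factors of ∂_2 are all 1, so H_1 ≅ Z^2.

H_1 = Z^2.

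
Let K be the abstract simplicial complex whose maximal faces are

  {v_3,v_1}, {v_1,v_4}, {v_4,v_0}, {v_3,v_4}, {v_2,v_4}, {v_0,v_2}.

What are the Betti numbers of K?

Take the total order v_0 < v_1 < v_2 < v_3 < v_4 on the vertex set. Then K (dimension 1) consists of the simplices:

  0-simplices (5): [v_0], [v_1], [v_2], [v_3], [v_4]
  1-simplices (6): [v_0,v_2], [v_0,v_4], [v_1,v_3], [v_1,v_4], [v_2,v_4], [v_3,v_4]

Hence C_0 ≅ Z^5, C_1 ≅ Z^6.

The boundary map ∂_1: C_1 → C_0 is given by ∂[p,q] = [q] − [p]. For instance
  ∂[v_0,v_2] = [v_2] − [v_0].
The 5×6 boundary matrix has rank 4 and Smith normal form diag(1,1,1,1).

From H_k ≅ ker(∂_k) / im(∂_{k+1}) we obtain:

  H_0: rank C_0 − rank ∂_1 = 5 − 4 = 1, and the invariant factors of ∂_1 are all 1, so H_0 = Z.
  H_1: rank ker ∂_1 − rank ∂_2 = (6 − 4) − 0 = 2, and there is no ∂_2, so H_1 = Z^2.

Hence the Betti numbers are b_0 = 1, b_1 = 2.

b_0 = 1, b_1 = 2.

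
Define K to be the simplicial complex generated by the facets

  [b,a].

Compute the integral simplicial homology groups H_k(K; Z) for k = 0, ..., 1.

Fix the vertex order a < b and write every simplex with vertices in increasing order. Then dim K = 1 and the simplices of K are:

  0-simplices (2): a, b
  1-simplices (1): ab

giving chain groups C_0 ≅ Z^2, C_1 ≅ Z^1.

The boundary map ∂_1: C_1 → C_0 maps an edge to its endpoints' difference, ∂[p,q] = q − p. For instance
  ∂ab = b − a.
The resulting 2×1 matrix has rank 1, and its Smith normal form has invariant factors (1).

From H_k ≅ ker(∂_k) / im(∂_{k+1}) we obtain:

  H_0: rank C_0 − rank ∂_1 = 2 − 1 = 1, and the invariant factors of ∂_1 are all 1, so H_0 ≅ Z.
  H_1: rank ker ∂_1 − rank ∂_2 = (1 − 1) − 0 = 0, and there is no ∂_2, so H_1 ≅ 0.

(K is a triangulation of the 1-simplex.)

H_0 ≅ Z,  H_1 = 0.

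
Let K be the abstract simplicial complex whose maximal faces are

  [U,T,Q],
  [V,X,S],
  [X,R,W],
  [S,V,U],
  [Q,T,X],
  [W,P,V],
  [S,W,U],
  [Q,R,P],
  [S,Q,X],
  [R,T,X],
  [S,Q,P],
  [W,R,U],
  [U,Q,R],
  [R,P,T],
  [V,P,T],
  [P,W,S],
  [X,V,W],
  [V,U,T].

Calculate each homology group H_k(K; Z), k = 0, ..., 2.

Order the vertices as P < Q < R < S < T < U < V < W < X. Listing each simplex with vertices in this order, K has dimension 2 with simplices:

  0-simplices (9): P, Q, R, S, T, U, V, W, X
  1-simplices (27): PQ, PR, PS, PT, PV, PW, QR, QS, QT, QU, QX, RT, RU, RW, RX, SU, SV, SW, SX, TU, TV, TX, UV, UW, VW, VX, WX
  2-simplices (18): PQR, PQS, PRT, PSW, PTV, PVW, QRU, QSX, QTU, QTX, RTX, RUW, RWX, SUV, SUW, SVX, TUV, VWX

giving chain groups C_0 ≅ Z^9, C_1 ≅ Z^27, C_2 ≅ Z^18.

∂_1: C_1 → C_0 sends each edge [p,q] (with p < q) to q − p. For instance
  ∂VW = W − V.
The 9×27 boundary matrix has rank 8 and Smith normal form diag(1,1,1,1,1,1,1,1).

∂_2: C_2 → C_1 maps a triangle to the signed sum of its edges. For instance
  ∂PRT = RT − PT + PR,
  ∂RWX = WX − RX + RW.
This gives a 27×18 integer matrix of rank 18; reducing to Smith normal form yields diagonal entries (1,1,1,1,1,1,1,1,1,1,1,1,1,1,1,1,1,2).

Reading off H_k = ker ∂_k / im ∂_{k+1}:

  H_0: rank C_0 − rank ∂_1 = 9 − 8 = 1, and the invariant factors of ∂_1 are all 1, so H_0 ≅ Z.
  H_1: rank ker ∂_1 − rank ∂_2 = (27 − 8) − 18 = 1, and ∂_2 has invariant factor 2 > 1, so H_1 ≅ Z × Z/2.
  H_2: rank ker ∂_2 − rank ∂_3 = (18 − 18) − 0 = 0, and there is no ∂_3, so H_2 ≅ 0.

H_0 = Z,  H_1 = Z × Z/2,  H_2 = 0.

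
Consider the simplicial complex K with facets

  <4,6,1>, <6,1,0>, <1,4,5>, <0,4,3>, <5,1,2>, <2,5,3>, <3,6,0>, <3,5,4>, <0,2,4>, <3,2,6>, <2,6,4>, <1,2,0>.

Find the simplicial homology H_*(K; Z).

K has 7 vertices, 18 edges, 12 triangles.
rank ∂_0 = 0, rank ∂_1 = 6 ⇒ b_0 = 7 − 0 − 6 = 1; all invariant factors of ∂_1 are 1 so no torsion. So H_0 = Z.
rank ∂_1 = 6, rank ∂_2 = 12 ⇒ b_1 = 18 − 6 − 12 = 0; ∂_2 has invariant factor(s) [2] giving torsion. So H_1 = Z_2.
rank ∂_2 = 12, rank ∂_3 = 0 ⇒ b_2 = 12 − 12 − 0 = 0. So H_2 = 0.

H_0 = Z,  H_1 = Z_2,  H_2 = 0.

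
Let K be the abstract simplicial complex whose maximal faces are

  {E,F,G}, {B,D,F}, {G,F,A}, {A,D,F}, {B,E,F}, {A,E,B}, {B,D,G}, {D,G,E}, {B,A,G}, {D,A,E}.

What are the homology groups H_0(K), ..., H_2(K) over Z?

H_0 ≅ Z,  H_1 ≅ Z_2,  H_2 = 0.

We work with the vertex ordering A < B < D < E < F < G. The simplices of K, each written with vertices in increasing order, are:

  0-simplices (6): A, B, D, E, F, G
  1-simplices (15): AB, AD, AE, AF, AG, BD, BE, BF, BG, DE, DF, DG, EF, EG, FG
  2-simplices (10): ABE, ABG, ADE, ADF, AFG, BDF, BDG, BEF, DEG, EFG

so the chain groups are C_0 ≅ Z^6, C_1 ≅ Z^15, C_2 ≅ Z^10.

Boundary ∂_1: C_1 → C_0 sends each edge [p,q] (with p < q) to q − p.
This gives a 6×15 integer matrix of rank 5; reducing to Smith normal form yields diagonal entries (1,1,1,1,1).

Boundary ∂_2: C_2 → C_1 acts by ∂[p,q,r] = [q,r] − [p,r] + [p,q]. For instance
  ∂ABG = BG − AG + AB,
  ∂BDF = DF − BF + BD.
This gives a 15×10 integer matrix of rank 10; reducing to Smith normal form yields diagonal entries (1,1,1,1,1,1,1,1,1,2).

Reading off H_k = ker ∂_k / im ∂_{k+1}:

  H_0: rank C_0 − rank ∂_1 = 6 − 5 = 1, and the invariant factors of ∂_1 are all 1, so H_0 = Z.
  H_1: rank ker ∂_1 − rank ∂_2 = (15 − 5) − 10 = 0, and ∂_2 has invariant factor 2 > 1, so H_1 = Z_2.
  H_2: rank ker ∂_2 − rank ∂_3 = (10 − 10) − 0 = 0, and there is no ∂_3, so H_2 = 0.

As a check, the Euler characteristic is 6 − 15 + 10 = 1, which agrees with 1 − 0 + 0 = 1.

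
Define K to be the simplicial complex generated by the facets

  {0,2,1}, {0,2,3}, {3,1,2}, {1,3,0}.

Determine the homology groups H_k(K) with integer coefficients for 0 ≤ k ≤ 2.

Fix the vertex order 0 < 1 < 2 < 3 and write every simplex with vertices in increasing order. Then dim K = 2 and the simplices of K are:

  0-simplices (4): [0], [1], [2], [3]
  1-simplices (6): [0,1], [0,2], [0,3], [1,2], [1,3], [2,3]
  2-simplices (4): [0,1,2], [0,1,3], [0,2,3], [1,2,3]

Hence C_0 ≅ Z^4, C_1 ≅ Z^6, C_2 ≅ Z^4.

∂_1: C_1 → C_0 sends each edge [p,q] (with p < q) to q − p.
The resulting 4×6 matrix has rank 3, and its Smith normal form has invariant factors (1,1,1).

∂_2: C_2 → C_1 maps a triangle to the signed sum of its edges. For instance
  ∂[1,2,3] = [2,3] − [1,3] + [1,2],
  ∂[0,1,3] = [1,3] − [0,3] + [0,1].
As a 6×4 matrix over Z this has rank 3, with invariant factors (1,1,1).

From H_k ≅ ker(∂_k) / im(∂_{k+1}) we obtain:

  H_0: rank C_0 − rank ∂_1 = 4 − 3 = 1, and the invariant factors of ∂_1 are all 1, so H_0 = Z.
  H_1: rank ker ∂_1 − rank ∂_2 = (6 − 3) − 3 = 0, and the invariant factors of ∂_2 are all 1, so H_1 = 0.
  H_2: rank ker ∂_2 − rank ∂_3 = (4 − 3) − 0 = 1, and there is no ∂_3, so H_2 = Z.

H_0 ≅ Z,  H_1 = 0,  H_2 ≅ Z.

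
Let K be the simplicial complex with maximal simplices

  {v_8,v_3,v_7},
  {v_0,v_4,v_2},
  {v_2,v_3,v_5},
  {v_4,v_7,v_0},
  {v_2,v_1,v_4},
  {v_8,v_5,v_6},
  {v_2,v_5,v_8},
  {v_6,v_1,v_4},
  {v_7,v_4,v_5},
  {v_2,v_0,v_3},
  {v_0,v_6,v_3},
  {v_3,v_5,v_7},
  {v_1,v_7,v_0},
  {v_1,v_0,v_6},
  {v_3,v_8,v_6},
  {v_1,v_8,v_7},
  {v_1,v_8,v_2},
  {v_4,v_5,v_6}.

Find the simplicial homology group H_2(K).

Fix the vertex order v_0 < v_1 < v_2 < v_3 < v_4 < v_5 < v_6 < v_7 < v_8 and write every simplex with vertices in increasing order. Then dim K = 2 and the simplices of K are:

  0-simplices (9): [v_0], [v_1], [v_2], [v_3], [v_4], [v_5], [v_6], [v_7], [v_8]
  1-simplices (27): (27 of them)
  2-simplices (18): (18 of them)

giving chain groups C_0 ≅ Z^9, C_1 ≅ Z^27, C_2 ≅ Z^18.

The boundary map ∂_1: C_1 → C_0 sends each edge [p,q] (with p < q) to q − p. For instance
  ∂[v_2,v_8] = [v_8] − [v_2].
This gives a 9×27 integer matrix of rank 8; reducing to Smith normal form yields diagonal entries (1,1,1,1,1,1,1,1).

∂_2: C_2 → C_1 acts by ∂[p,q,r] = [q,r] − [p,r] + [p,q]. For instance
  ∂[v_1,v_2,v_8] = [v_2,v_8] − [v_1,v_8] + [v_1,v_2],
  ∂[v_3,v_5,v_7] = [v_5,v_7] − [v_3,v_7] + [v_3,v_5].
As a 27×18 matrix over Z this has rank 18, with invariant factors (1,1,1,1,1,1,1,1,1,1,1,1,1,1,1,1,1,2).

From H_k ≅ ker(∂_k) / im(∂_{k+1}) we obtain:

  H_2: rank ker ∂_2 − rank ∂_3 = (18 − 18) − 0 = 0, and there is no ∂_3, so H_2 = 0.

H_2 ≅ 0.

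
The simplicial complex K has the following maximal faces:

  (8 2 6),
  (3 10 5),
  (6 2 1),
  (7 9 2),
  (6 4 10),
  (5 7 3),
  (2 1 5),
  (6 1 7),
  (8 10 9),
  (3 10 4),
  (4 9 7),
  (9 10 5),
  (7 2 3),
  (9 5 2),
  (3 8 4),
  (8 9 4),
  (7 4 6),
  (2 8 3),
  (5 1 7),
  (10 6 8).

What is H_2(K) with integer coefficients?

We work with the vertex ordering 1 < 2 < 3 < 4 < 5 < 6 < 7 < 8 < 9 < 10. The simplices of K, each written with vertices in increasing order, are:

  0-simplices (10): [1], [2], [3], [4], [5], [6], [7], [8], [9], [10]
  1-simplices (30): (30 of them)
  2-simplices (20): (20 of them)

Hence C_0 ≅ Z^10, C_1 ≅ Z^30, C_2 ≅ Z^20.

The boundary map ∂_1: C_1 → C_0 sends each edge [p,q] (with p < q) to q − p.
As a 10×30 matrix over Z this has rank 9, with invariant factors (1,1,1,1,1,1,1,1,1).

The boundary map ∂_2: C_2 → C_1 sends each 2-simplex [p,q,r] to [q,r] − [p,r] + [p,q]. For instance
  ∂[4,6,10] = [6,10] − [4,10] + [4,6],
  ∂[1,5,7] = [5,7] − [1,7] + [1,5].
The resulting 30×20 matrix has rank 20, and its Smith normal form has invariant factors (1,1,1,1,1,1,1,1,1,1,1,1,1,1,1,1,1,1,1,2).

Now H_k = ker ∂_k / im ∂_{k+1}, so:

  H_2: rank ker ∂_2 − rank ∂_3 = (20 − 20) − 0 = 0, and there is no ∂_3, so H_2 = 0.

(K is a triangulation of the Klein bottle.)

H_2 = 0.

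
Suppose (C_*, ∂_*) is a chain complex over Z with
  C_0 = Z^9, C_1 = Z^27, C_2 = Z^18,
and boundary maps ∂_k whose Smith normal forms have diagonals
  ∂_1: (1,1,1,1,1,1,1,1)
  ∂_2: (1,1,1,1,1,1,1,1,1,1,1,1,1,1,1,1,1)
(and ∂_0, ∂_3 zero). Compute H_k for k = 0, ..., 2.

H_0 = Z,  H_1 = Z^2,  H_2 = Z.

H_0: b_0 = 9 − 0 − 8 = 1; torsion from ∂_1 factors > 1: none. So H_0 = Z.
H_1: b_1 = 27 − 8 − 17 = 2; torsion from ∂_2 factors > 1: none. So H_1 = Z^2.
H_2: b_2 = 18 − 17 − 0 = 1; torsion from ∂_3 factors > 1: none. So H_2 = Z.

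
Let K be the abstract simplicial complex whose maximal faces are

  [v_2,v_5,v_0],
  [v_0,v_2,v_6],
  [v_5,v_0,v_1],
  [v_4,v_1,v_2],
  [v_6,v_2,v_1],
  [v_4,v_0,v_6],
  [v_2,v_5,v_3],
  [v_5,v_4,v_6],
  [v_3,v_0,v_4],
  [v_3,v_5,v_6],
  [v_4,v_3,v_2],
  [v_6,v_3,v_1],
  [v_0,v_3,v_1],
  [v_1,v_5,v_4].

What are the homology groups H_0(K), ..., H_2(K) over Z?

Order the vertices as v_0 < v_1 < v_2 < v_3 < v_4 < v_5 < v_6. Listing each simplex with vertices in this order, K has dimension 2 with simplices:

  0-simplices (7): [v_0], [v_1], [v_2], [v_3], [v_4], [v_5], [v_6]
  1-simplices (21): (21 of them)
  2-simplices (14): (14 of them)

giving chain groups C_0 ≅ Z^7, C_1 ≅ Z^21, C_2 ≅ Z^14.

∂_1: C_1 → C_0 is given by ∂[p,q] = [q] − [p]. For instance
  ∂[v_3,v_6] = [v_6] − [v_3].
This gives a 7×21 integer matrix of rank 6; reducing to Smith normal form yields diagonal entries (1,1,1,1,1,1).

Boundary ∂_2: C_2 → C_1 sends each 2-simplex [p,q,r] to [q,r] − [p,r] + [p,q]. For instance
  ∂[v_1,v_2,v_6] = [v_2,v_6] − [v_1,v_6] + [v_1,v_2],
  ∂[v_0,v_4,v_6] = [v_4,v_6] − [v_0,v_6] + [v_0,v_4].
As a 21×14 matrix over Z this has rank 13, with invariant factors (1,1,1,1,1,1,1,1,1,1,1,1,1).

Reading off H_k = ker ∂_k / im ∂_{k+1}:

  H_0: rank C_0 − rank ∂_1 = 7 − 6 = 1, and the invariant factors of ∂_1 are all 1, so H_0 ≅ Z.
  H_1: rank ker ∂_1 − rank ∂_2 = (21 − 6) − 13 = 2, and the invariant factors of ∂_2 are all 1, so H_1 ≅ Z^2.
  H_2: rank ker ∂_2 − rank ∂_3 = (14 − 13) − 0 = 1, and there is no ∂_3, so H_2 ≅ Z.

H_0 = Z,  H_1 = Z^2,  H_2 = Z.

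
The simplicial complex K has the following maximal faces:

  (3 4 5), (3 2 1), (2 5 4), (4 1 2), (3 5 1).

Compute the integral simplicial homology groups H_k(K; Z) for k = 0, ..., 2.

Take the total order 1 < 2 < 3 < 4 < 5 on the vertex set. Then K (dimension 2) consists of the simplices:

  0-simplices (5): [1], [2], [3], [4], [5]
  1-simplices (10): [1,2], [1,3], [1,4], [1,5], [2,3], [2,4], [2,5], [3,4], [3,5], [4,5]
  2-simplices (5): [1,2,3], [1,2,4], [1,3,5], [2,4,5], [3,4,5]

Hence C_0 ≅ Z^5, C_1 ≅ Z^10, C_2 ≅ Z^5.

∂_1: C_1 → C_0 is given by ∂[p,q] = [q] − [p].
The 5×10 boundary matrix has rank 4 and Smith normal form diag(1,1,1,1).

∂_2: C_2 → C_1 maps a triangle to the signed sum of its edges. For instance
  ∂[1,2,3] = [2,3] − [1,3] + [1,2],
  ∂[1,2,4] = [2,4] − [1,4] + [1,2].
The 10×5 boundary matrix has rank 5 and Smith normal form diag(1,1,1,1,1).

Reading off H_k = ker ∂_k / im ∂_{k+1}:

  H_0: rank C_0 − rank ∂_1 = 5 − 4 = 1, and the invariant factors of ∂_1 are all 1, so H_0 = Z.
  H_1: rank ker ∂_1 − rank ∂_2 = (10 − 4) − 5 = 1, and the invariant factors of ∂_2 are all 1, so H_1 = Z.
  H_2: rank ker ∂_2 − rank ∂_3 = (5 − 5) − 0 = 0, and there is no ∂_3, so H_2 = 0.

As a check, the Euler characteristic is 5 − 10 + 5 = 0, which agrees with 1 − 1 + 0 = 0.
(K is a triangulation of the Möbius band.)

H_0 = Z,  H_1 = Z,  H_2 = 0.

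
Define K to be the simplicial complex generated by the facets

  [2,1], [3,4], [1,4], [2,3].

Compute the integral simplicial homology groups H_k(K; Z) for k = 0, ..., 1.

H_0 = Z,  H_1 = Z.

Fix the vertex order 1 < 2 < 3 < 4 and write every simplex with vertices in increasing order. Then dim K = 1 and the simplices of K are:

  0-simplices (4): [1], [2], [3], [4]
  1-simplices (4): [1,2], [1,4], [2,3], [3,4]

so the chain groups are C_0 ≅ Z^4, C_1 ≅ Z^4.

Boundary ∂_1: C_1 → C_0 sends each edge [p,q] (with p < q) to q − p. For instance
  ∂[1,2] = [2] − [1].
This gives a 4×4 integer matrix of rank 3; reducing to Smith normal form yields diagonal entries (1,1,1).

Computing H_k = (kernel of ∂_k) / (image of ∂_{k+1}):

  H_0: rank C_0 − rank ∂_1 = 4 − 3 = 1, and the invariant factors of ∂_1 are all 1, so H_0 ≅ Z.
  H_1: rank ker ∂_1 − rank ∂_2 = (4 − 3) − 0 = 1, and there is no ∂_2, so H_1 ≅ Z.

As a check, the Euler characteristic is 4 − 4 = 0, which agrees with 1 − 1 = 0.
(K is a triangulation of the circle S^1.)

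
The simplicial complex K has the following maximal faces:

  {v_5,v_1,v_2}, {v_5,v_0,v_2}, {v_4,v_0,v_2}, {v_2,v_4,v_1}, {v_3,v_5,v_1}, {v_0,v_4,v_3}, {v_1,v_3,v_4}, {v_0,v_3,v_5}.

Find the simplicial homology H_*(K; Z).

H_0 = Z,  H_1 = 0,  H_2 = Z.

Order the vertices as v_0 < v_1 < v_2 < v_3 < v_4 < v_5. Listing each simplex with vertices in this order, K has dimension 2 with simplices:

  0-simplices (6): [v_0], [v_1], [v_2], [v_3], [v_4], [v_5]
  1-simplices (12): [v_0,v_2], [v_0,v_3], [v_0,v_4], [v_0,v_5], [v_1,v_2], [v_1,v_3], [v_1,v_4], [v_1,v_5], [v_2,v_4], [v_2,v_5], [v_3,v_4], [v_3,v_5]
  2-simplices (8): [v_0,v_2,v_4], [v_0,v_2,v_5], [v_0,v_3,v_4], [v_0,v_3,v_5], [v_1,v_2,v_4], [v_1,v_2,v_5], [v_1,v_3,v_4], [v_1,v_3,v_5]

so the chain groups are C_0 ≅ Z^6, C_1 ≅ Z^12, C_2 ≅ Z^8.

Boundary ∂_1: C_1 → C_0 maps an edge to its endpoints' difference, ∂[p,q] = q − p. For instance
  ∂[v_0,v_4] = [v_4] − [v_0].
This gives a 6×12 integer matrix of rank 5; reducing to Smith normal form yields diagonal entries (1,1,1,1,1).

∂_2: C_2 → C_1 acts by ∂[p,q,r] = [q,r] − [p,r] + [p,q]. For instance
  ∂[v_0,v_3,v_4] = [v_3,v_4] − [v_0,v_4] + [v_0,v_3],
  ∂[v_1,v_2,v_4] = [v_2,v_4] − [v_1,v_4] + [v_1,v_2].
As a 12×8 matrix over Z this has rank 7, with invariant factors (1,1,1,1,1,1,1).

Now H_k = ker ∂_k / im ∂_{k+1}, so:

  H_0: rank C_0 − rank ∂_1 = 6 − 5 = 1, and the invariant factors of ∂_1 are all 1, so H_0 ≅ Z.
  H_1: rank ker ∂_1 − rank ∂_2 = (12 − 5) − 7 = 0, and the invariant factors of ∂_2 are all 1, so H_1 ≅ 0.
  H_2: rank ker ∂_2 − rank ∂_3 = (8 − 7) − 0 = 1, and there is no ∂_3, so H_2 ≅ Z.

As a check, the Euler characteristic is 6 − 12 + 8 = 2, which agrees with 1 − 0 + 1 = 2.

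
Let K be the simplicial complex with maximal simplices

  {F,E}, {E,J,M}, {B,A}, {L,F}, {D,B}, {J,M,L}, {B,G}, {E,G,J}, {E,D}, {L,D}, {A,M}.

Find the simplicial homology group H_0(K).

Take the total order A < B < D < E < F < G < J < L < M on the vertex set. Then K (dimension 2) consists of the simplices:

  0-simplices (9): A, B, D, E, F, G, J, L, M
  1-simplices (15): AB, AM, BD, BG, DE, DL, EF, EG, EJ, EM, FL, GJ, JL, JM, LM
  2-simplices (3): EGJ, EJM, JLM

giving chain groups C_0 ≅ Z^9, C_1 ≅ Z^15, C_2 ≅ Z^3.

Boundary ∂_1: C_1 → C_0 is given by ∂[p,q] = [q] − [p]. For instance
  ∂GJ = J − G.
This gives a 9×15 integer matrix of rank 8; reducing to Smith normal form yields diagonal entries (1,1,1,1,1,1,1,1).

Boundary ∂_2: C_2 → C_1 maps a triangle to the signed sum of its edges. For instance
  ∂EGJ = GJ − EJ + EG,
  ∂JLM = LM − JM + JL.
As a 15×3 matrix over Z this has rank 3, with invariant factors (1,1,1).

Now H_k = ker ∂_k / im ∂_{k+1}, so:

  H_0: rank C_0 − rank ∂_1 = 9 − 8 = 1, and the invariant factors of ∂_1 are all 1, so H_0 ≅ Z.

H_0 ≅ Z.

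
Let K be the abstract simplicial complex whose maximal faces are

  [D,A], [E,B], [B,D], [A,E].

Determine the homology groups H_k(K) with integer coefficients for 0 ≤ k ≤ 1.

H_0 = Z,  H_1 = Z.

Fix the vertex order A < B < D < E and write every simplex with vertices in increasing order. Then dim K = 1 and the simplices of K are:

  0-simplices (4): A, B, D, E
  1-simplices (4): AD, AE, BD, BE

giving chain groups C_0 ≅ Z^4, C_1 ≅ Z^4.

The boundary map ∂_1: C_1 → C_0 sends each edge [p,q] (with p < q) to q − p. For instance
  ∂AD = D − A.
The 4×4 boundary matrix has rank 3 and Smith normal form diag(1,1,1).

From H_k ≅ ker(∂_k) / im(∂_{k+1}) we obtain:

  H_0: rank C_0 − rank ∂_1 = 4 − 3 = 1, and the invariant factors of ∂_1 are all 1, so H_0 = Z.
  H_1: rank ker ∂_1 − rank ∂_2 = (4 − 3) − 0 = 1, and there is no ∂_2, so H_1 = Z.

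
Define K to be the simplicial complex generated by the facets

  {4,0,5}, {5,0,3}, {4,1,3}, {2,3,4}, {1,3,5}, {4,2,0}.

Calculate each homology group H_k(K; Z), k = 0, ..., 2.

Fix the vertex order 0 < 1 < 2 < 3 < 4 < 5 and write every simplex with vertices in increasing order. Then dim K = 2 and the simplices of K are:

  0-simplices (6): [0], [1], [2], [3], [4], [5]
  1-simplices (12): [0,2], [0,3], [0,4], [0,5], [1,3], [1,4], [1,5], [2,3], [2,4], [3,4], [3,5], [4,5]
  2-simplices (6): [0,2,4], [0,3,5], [0,4,5], [1,3,4], [1,3,5], [2,3,4]

so the chain groups are C_0 ≅ Z^6, C_1 ≅ Z^12, C_2 ≅ Z^6.

Boundary ∂_1: C_1 → C_0 sends each edge [p,q] (with p < q) to q − p. For instance
  ∂[1,4] = [4] − [1].
The resulting 6×12 matrix has rank 5, and its Smith normal form has invariant factors (1,1,1,1,1).

∂_2: C_2 → C_1 acts by ∂[p,q,r] = [q,r] − [p,r] + [p,q]. For instance
  ∂[2,3,4] = [3,4] − [2,4] + [2,3],
  ∂[1,3,4] = [3,4] − [1,4] + [1,3].
This gives a 12×6 integer matrix of rank 6; reducing to Smith normal form yields diagonal entries (1,1,1,1,1,1).

Reading off H_k = ker ∂_k / im ∂_{k+1}:

  H_0: rank C_0 − rank ∂_1 = 6 − 5 = 1, and the invariant factors of ∂_1 are all 1, so H_0 = Z.
  H_1: rank ker ∂_1 − rank ∂_2 = (12 − 5) − 6 = 1, and the invariant factors of ∂_2 are all 1, so H_1 = Z.
  H_2: rank ker ∂_2 − rank ∂_3 = (6 − 6) − 0 = 0, and there is no ∂_3, so H_2 = 0.

H_0 = Z,  H_1 = Z,  H_2 = 0.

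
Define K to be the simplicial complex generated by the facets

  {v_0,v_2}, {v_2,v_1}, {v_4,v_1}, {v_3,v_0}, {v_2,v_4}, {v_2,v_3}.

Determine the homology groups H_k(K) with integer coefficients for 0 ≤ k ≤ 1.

H_0 = Z,  H_1 = Z^2.

We work with the vertex ordering v_0 < v_1 < v_2 < v_3 < v_4. The simplices of K, each written with vertices in increasing order, are:

  0-simplices (5): [v_0], [v_1], [v_2], [v_3], [v_4]
  1-simplices (6): [v_0,v_2], [v_0,v_3], [v_1,v_2], [v_1,v_4], [v_2,v_3], [v_2,v_4]

so the chain groups are C_0 ≅ Z^5, C_1 ≅ Z^6.

Boundary ∂_1: C_1 → C_0 sends each edge [p,q] (with p < q) to q − p.
The 5×6 boundary matrix has rank 4 and Smith normal form diag(1,1,1,1).

Computing H_k = (kernel of ∂_k) / (image of ∂_{k+1}):

  H_0: rank C_0 − rank ∂_1 = 5 − 4 = 1, and the invariant factors of ∂_1 are all 1, so H_0 = Z.
  H_1: rank ker ∂_1 − rank ∂_2 = (6 − 4) − 0 = 2, and there is no ∂_2, so H_1 = Z^2.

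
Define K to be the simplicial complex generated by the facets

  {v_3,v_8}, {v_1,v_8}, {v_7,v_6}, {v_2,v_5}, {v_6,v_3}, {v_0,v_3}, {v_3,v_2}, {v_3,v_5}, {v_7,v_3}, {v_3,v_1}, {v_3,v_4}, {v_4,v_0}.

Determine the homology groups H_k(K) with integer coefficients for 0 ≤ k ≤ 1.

Order the vertices as v_0 < v_1 < v_2 < v_3 < v_4 < v_5 < v_6 < v_7 < v_8. Listing each simplex with vertices in this order, K has dimension 1 with simplices:

  0-simplices (9): [v_0], [v_1], [v_2], [v_3], [v_4], [v_5], [v_6], [v_7], [v_8]
  1-simplices (12): [v_0,v_3], [v_0,v_4], [v_1,v_3], [v_1,v_8], [v_2,v_3], [v_2,v_5], [v_3,v_4], [v_3,v_5], [v_3,v_6], [v_3,v_7], [v_3,v_8], [v_6,v_7]

so the chain groups are C_0 ≅ Z^9, C_1 ≅ Z^12.

The boundary map ∂_1: C_1 → C_0 sends each edge [p,q] (with p < q) to q − p.
The 9×12 boundary matrix has rank 8 and Smith normal form diag(1,1,1,1,1,1,1,1).

Reading off H_k = ker ∂_k / im ∂_{k+1}:

  H_0: rank C_0 − rank ∂_1 = 9 − 8 = 1, and the invariant factors of ∂_1 are all 1, so H_0 = Z.
  H_1: rank ker ∂_1 − rank ∂_2 = (12 − 8) − 0 = 4, and there is no ∂_2, so H_1 = Z^4.

H_0 = Z,  H_1 = Z^4.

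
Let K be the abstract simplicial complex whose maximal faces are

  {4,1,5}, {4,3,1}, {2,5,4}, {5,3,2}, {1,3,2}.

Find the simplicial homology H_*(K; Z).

Take the total order 1 < 2 < 3 < 4 < 5 on the vertex set. Then K (dimension 2) consists of the simplices:

  0-simplices (5): [1], [2], [3], [4], [5]
  1-simplices (10): [1,2], [1,3], [1,4], [1,5], [2,3], [2,4], [2,5], [3,4], [3,5], [4,5]
  2-simplices (5): [1,2,3], [1,3,4], [1,4,5], [2,3,5], [2,4,5]

Hence C_0 ≅ Z^5, C_1 ≅ Z^10, C_2 ≅ Z^5.

Boundary ∂_1: C_1 → C_0 sends each edge [p,q] (with p < q) to q − p.
As a 5×10 matrix over Z this has rank 4, with invariant factors (1,1,1,1).

Boundary ∂_2: C_2 → C_1 maps a triangle to the signed sum of its edges. For instance
  ∂[1,4,5] = [4,5] − [1,5] + [1,4],
  ∂[2,4,5] = [4,5] − [2,5] + [2,4].
The 10×5 boundary matrix has rank 5 and Smith normal form diag(1,1,1,1,1).

Computing H_k = (kernel of ∂_k) / (image of ∂_{k+1}):

  H_0: rank C_0 − rank ∂_1 = 5 − 4 = 1, and the invariant factors of ∂_1 are all 1, so H_0 ≅ Z.
  H_1: rank ker ∂_1 − rank ∂_2 = (10 − 4) − 5 = 1, and the invariant factors of ∂_2 are all 1, so H_1 ≅ Z.
  H_2: rank ker ∂_2 − rank ∂_3 = (5 − 5) − 0 = 0, and there is no ∂_3, so H_2 ≅ 0.

H_0 ≅ Z,  H_1 ≅ Z,  H_2 = 0.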